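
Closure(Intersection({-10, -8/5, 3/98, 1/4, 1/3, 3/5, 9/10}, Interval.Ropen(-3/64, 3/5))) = {3/98, 1/4, 1/3}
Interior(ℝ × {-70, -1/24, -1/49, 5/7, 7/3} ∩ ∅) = ∅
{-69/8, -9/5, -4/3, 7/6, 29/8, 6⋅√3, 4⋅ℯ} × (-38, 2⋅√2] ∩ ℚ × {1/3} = {-69/8, -9/5, -4/3, 7/6, 29/8} × {1/3}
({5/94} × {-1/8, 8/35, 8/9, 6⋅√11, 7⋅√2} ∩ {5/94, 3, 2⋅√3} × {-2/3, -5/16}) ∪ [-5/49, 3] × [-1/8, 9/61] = [-5/49, 3] × [-1/8, 9/61]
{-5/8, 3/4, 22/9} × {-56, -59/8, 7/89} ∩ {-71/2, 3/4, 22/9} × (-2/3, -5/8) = ∅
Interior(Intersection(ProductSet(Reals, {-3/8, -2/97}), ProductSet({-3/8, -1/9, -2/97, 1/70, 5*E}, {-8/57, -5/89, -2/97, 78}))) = EmptySet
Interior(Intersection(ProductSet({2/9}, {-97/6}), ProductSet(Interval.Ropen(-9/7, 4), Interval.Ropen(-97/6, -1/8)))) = EmptySet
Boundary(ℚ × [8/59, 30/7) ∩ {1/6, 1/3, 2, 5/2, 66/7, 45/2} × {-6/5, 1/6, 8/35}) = {1/6, 1/3, 2, 5/2, 66/7, 45/2} × {1/6, 8/35}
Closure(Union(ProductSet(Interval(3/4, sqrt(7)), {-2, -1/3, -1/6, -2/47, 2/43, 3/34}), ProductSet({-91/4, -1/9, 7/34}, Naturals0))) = Union(ProductSet({-91/4, -1/9, 7/34}, Naturals0), ProductSet(Interval(3/4, sqrt(7)), {-2, -1/3, -1/6, -2/47, 2/43, 3/34}))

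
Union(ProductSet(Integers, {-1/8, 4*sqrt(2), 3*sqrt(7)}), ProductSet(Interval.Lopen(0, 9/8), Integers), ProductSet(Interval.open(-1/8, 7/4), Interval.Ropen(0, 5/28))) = Union(ProductSet(Integers, {-1/8, 4*sqrt(2), 3*sqrt(7)}), ProductSet(Interval.open(-1/8, 7/4), Interval.Ropen(0, 5/28)), ProductSet(Interval.Lopen(0, 9/8), Integers))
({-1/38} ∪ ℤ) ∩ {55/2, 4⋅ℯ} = ∅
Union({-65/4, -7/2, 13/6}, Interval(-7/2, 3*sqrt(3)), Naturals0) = Union({-65/4}, Interval(-7/2, 3*sqrt(3)), Naturals0)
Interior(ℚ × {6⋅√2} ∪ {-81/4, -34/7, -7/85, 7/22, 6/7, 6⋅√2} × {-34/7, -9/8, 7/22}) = ∅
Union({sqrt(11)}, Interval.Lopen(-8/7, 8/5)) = Union({sqrt(11)}, Interval.Lopen(-8/7, 8/5))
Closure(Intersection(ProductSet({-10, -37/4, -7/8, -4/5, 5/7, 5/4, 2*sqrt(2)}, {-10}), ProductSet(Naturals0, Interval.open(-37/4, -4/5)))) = EmptySet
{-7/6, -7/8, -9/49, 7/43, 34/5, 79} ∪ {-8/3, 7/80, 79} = {-8/3, -7/6, -7/8, -9/49, 7/80, 7/43, 34/5, 79}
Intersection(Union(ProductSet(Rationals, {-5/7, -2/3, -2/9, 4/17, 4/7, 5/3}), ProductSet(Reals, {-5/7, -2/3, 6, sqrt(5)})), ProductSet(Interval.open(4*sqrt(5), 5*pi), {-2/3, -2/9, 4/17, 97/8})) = Union(ProductSet(Intersection(Interval.open(4*sqrt(5), 5*pi), Rationals), {-2/3, -2/9, 4/17}), ProductSet(Interval.open(4*sqrt(5), 5*pi), {-2/3}))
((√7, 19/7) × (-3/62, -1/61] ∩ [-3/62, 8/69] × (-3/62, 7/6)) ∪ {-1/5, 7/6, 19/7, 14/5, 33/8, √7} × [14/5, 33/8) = {-1/5, 7/6, 19/7, 14/5, 33/8, √7} × [14/5, 33/8)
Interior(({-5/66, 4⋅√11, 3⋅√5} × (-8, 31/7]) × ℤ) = ∅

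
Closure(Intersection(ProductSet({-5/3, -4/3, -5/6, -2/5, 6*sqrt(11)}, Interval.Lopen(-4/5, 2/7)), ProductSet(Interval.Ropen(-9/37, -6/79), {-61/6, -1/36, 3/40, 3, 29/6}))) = EmptySet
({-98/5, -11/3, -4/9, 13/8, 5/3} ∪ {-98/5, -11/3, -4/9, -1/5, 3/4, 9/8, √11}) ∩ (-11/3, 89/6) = {-4/9, -1/5, 3/4, 9/8, 13/8, 5/3, √11}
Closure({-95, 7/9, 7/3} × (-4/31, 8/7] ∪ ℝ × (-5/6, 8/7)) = ℝ × [-5/6, 8/7]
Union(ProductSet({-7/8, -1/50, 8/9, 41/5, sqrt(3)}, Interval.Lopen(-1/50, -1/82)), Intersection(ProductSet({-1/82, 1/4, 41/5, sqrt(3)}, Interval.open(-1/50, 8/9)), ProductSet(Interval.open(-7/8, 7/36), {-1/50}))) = ProductSet({-7/8, -1/50, 8/9, 41/5, sqrt(3)}, Interval.Lopen(-1/50, -1/82))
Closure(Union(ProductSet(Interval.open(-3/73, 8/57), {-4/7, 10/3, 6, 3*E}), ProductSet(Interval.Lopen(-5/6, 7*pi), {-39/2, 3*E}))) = Union(ProductSet(Interval(-5/6, 7*pi), {-39/2, 3*E}), ProductSet(Interval(-3/73, 8/57), {-4/7, 10/3, 6, 3*E}))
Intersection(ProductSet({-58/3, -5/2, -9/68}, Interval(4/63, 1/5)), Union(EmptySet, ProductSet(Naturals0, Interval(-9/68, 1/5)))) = EmptySet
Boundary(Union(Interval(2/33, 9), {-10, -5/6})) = {-10, -5/6, 2/33, 9}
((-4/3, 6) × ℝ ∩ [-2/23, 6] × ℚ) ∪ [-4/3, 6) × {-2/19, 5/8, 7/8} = ([-2/23, 6) × ℚ) ∪ ([-4/3, 6) × {-2/19, 5/8, 7/8})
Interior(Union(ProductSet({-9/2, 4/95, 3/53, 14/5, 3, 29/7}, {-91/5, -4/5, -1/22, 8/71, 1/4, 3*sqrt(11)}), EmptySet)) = EmptySet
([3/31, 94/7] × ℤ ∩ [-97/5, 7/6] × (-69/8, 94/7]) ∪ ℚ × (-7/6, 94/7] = (ℚ × (-7/6, 94/7]) ∪ ([3/31, 7/6] × {-8, -7, …, 13})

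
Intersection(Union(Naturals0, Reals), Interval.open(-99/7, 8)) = Interval.open(-99/7, 8)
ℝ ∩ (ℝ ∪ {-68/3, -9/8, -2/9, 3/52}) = ℝ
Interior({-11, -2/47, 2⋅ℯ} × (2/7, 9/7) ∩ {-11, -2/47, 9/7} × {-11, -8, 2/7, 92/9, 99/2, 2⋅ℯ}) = ∅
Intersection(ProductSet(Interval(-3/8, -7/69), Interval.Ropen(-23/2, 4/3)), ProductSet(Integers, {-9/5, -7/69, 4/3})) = EmptySet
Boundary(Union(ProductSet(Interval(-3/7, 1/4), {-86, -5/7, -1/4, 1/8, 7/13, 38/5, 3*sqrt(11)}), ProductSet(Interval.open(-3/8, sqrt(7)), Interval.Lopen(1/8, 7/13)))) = Union(ProductSet({-3/8, sqrt(7)}, Interval(1/8, 7/13)), ProductSet(Interval(-3/7, 1/4), {-86, -5/7, -1/4, 1/8, 7/13, 38/5, 3*sqrt(11)}), ProductSet(Interval(-3/8, sqrt(7)), {1/8, 7/13}))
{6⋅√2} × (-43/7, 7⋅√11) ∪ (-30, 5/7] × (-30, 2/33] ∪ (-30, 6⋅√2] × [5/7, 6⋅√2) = ((-30, 5/7] × (-30, 2/33]) ∪ ({6⋅√2} × (-43/7, 7⋅√11)) ∪ ((-30, 6⋅√2] × [5/7, 6⋅√2))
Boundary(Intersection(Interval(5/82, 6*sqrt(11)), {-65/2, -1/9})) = EmptySet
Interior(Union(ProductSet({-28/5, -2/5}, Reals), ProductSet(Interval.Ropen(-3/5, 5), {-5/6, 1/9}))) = EmptySet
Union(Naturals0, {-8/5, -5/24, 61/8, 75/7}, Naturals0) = Union({-8/5, -5/24, 61/8, 75/7}, Naturals0)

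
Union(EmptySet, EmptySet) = EmptySet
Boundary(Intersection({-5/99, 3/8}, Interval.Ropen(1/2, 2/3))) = EmptySet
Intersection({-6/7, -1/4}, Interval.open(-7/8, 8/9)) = {-6/7, -1/4}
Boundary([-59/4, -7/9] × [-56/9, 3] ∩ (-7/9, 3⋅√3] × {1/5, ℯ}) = ∅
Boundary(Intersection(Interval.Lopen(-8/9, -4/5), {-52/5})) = EmptySet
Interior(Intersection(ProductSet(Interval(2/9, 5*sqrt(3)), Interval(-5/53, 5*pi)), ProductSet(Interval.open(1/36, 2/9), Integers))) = EmptySet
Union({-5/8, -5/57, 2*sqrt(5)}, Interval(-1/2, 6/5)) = Union({-5/8, 2*sqrt(5)}, Interval(-1/2, 6/5))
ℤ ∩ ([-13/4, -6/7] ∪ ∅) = {-3, -2, -1}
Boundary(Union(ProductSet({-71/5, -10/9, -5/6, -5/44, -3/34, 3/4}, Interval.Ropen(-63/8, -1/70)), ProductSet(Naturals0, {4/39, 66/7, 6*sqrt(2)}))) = Union(ProductSet({-71/5, -10/9, -5/6, -5/44, -3/34, 3/4}, Interval(-63/8, -1/70)), ProductSet(Naturals0, {4/39, 66/7, 6*sqrt(2)}))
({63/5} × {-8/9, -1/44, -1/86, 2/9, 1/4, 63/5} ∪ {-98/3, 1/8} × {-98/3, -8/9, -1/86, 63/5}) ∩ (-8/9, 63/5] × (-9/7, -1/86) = ({1/8} × {-8/9}) ∪ ({63/5} × {-8/9, -1/44})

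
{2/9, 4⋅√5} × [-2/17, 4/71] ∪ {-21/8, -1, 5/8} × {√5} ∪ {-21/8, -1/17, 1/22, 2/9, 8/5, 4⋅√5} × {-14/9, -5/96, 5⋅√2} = ({-21/8, -1, 5/8} × {√5}) ∪ ({2/9, 4⋅√5} × [-2/17, 4/71]) ∪ ({-21/8, -1/17, 1/22, 2/9, 8/5, 4⋅√5} × {-14/9, -5/96, 5⋅√2})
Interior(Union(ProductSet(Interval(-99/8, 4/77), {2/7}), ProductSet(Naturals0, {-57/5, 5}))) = EmptySet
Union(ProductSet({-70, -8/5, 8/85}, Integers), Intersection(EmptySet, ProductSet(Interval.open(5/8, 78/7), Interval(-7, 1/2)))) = ProductSet({-70, -8/5, 8/85}, Integers)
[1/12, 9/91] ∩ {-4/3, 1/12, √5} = {1/12}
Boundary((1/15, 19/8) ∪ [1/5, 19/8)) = {1/15, 19/8}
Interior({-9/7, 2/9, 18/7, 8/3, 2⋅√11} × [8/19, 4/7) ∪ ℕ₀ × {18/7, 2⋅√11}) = ∅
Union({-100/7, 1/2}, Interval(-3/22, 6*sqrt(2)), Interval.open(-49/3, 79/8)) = Interval.open(-49/3, 79/8)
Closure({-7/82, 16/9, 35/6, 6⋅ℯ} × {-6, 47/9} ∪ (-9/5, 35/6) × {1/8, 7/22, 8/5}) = ([-9/5, 35/6] × {1/8, 7/22, 8/5}) ∪ ({-7/82, 16/9, 35/6, 6⋅ℯ} × {-6, 47/9})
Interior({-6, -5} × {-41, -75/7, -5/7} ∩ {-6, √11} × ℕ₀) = ∅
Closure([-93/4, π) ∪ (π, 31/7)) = [-93/4, 31/7]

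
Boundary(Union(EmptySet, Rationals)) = Reals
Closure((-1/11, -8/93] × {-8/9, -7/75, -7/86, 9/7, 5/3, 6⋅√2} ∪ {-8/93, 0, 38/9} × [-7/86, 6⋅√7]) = ({-8/93, 0, 38/9} × [-7/86, 6⋅√7]) ∪ ([-1/11, -8/93] × {-8/9, -7/75, -7/86, 9/7, 5/3, 6⋅√2})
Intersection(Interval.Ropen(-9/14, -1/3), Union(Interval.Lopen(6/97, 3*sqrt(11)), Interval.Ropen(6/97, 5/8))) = EmptySet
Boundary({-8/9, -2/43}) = {-8/9, -2/43}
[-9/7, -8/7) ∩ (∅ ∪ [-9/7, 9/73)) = [-9/7, -8/7)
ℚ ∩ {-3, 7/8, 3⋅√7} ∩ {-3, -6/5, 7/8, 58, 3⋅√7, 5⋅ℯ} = {-3, 7/8}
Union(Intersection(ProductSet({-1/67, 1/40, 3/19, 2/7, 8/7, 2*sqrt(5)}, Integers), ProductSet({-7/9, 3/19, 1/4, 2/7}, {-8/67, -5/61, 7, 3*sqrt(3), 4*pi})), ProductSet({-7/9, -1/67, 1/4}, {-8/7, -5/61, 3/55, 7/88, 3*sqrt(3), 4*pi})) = Union(ProductSet({3/19, 2/7}, {7}), ProductSet({-7/9, -1/67, 1/4}, {-8/7, -5/61, 3/55, 7/88, 3*sqrt(3), 4*pi}))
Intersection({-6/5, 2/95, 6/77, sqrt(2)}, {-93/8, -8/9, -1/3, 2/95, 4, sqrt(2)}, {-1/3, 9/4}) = EmptySet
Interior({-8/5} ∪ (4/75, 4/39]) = (4/75, 4/39)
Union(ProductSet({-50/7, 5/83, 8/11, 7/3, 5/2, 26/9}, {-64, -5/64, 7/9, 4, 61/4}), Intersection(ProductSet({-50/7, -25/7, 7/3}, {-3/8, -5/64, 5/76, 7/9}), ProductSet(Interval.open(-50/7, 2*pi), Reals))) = Union(ProductSet({-25/7, 7/3}, {-3/8, -5/64, 5/76, 7/9}), ProductSet({-50/7, 5/83, 8/11, 7/3, 5/2, 26/9}, {-64, -5/64, 7/9, 4, 61/4}))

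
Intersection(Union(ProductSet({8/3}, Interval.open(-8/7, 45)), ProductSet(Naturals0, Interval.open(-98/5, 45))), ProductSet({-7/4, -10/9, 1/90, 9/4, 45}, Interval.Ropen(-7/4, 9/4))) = ProductSet({45}, Interval.Ropen(-7/4, 9/4))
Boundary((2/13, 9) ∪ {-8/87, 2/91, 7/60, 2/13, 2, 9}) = {-8/87, 2/91, 7/60, 2/13, 9}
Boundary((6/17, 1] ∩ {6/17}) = ∅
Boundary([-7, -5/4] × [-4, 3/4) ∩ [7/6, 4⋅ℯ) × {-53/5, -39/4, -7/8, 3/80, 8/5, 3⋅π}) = ∅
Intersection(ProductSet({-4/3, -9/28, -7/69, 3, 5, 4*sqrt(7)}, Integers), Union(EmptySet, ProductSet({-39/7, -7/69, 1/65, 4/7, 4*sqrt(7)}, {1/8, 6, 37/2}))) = ProductSet({-7/69, 4*sqrt(7)}, {6})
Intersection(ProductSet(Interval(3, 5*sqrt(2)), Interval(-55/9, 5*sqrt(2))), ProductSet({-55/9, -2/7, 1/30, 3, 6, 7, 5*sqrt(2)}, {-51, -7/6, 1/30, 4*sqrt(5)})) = ProductSet({3, 6, 7, 5*sqrt(2)}, {-7/6, 1/30})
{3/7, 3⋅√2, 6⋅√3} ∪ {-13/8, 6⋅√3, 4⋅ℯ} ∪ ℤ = ℤ ∪ {-13/8, 3/7, 3⋅√2, 6⋅√3, 4⋅ℯ}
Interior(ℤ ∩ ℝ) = ∅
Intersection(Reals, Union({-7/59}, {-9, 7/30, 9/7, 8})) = {-9, -7/59, 7/30, 9/7, 8}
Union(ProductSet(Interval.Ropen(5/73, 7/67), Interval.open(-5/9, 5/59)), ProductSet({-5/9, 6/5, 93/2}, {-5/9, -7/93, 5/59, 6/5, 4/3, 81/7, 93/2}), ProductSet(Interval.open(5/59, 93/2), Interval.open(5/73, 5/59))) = Union(ProductSet({-5/9, 6/5, 93/2}, {-5/9, -7/93, 5/59, 6/5, 4/3, 81/7, 93/2}), ProductSet(Interval.Ropen(5/73, 7/67), Interval.open(-5/9, 5/59)), ProductSet(Interval.open(5/59, 93/2), Interval.open(5/73, 5/59)))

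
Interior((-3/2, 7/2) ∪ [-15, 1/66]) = (-15, 7/2)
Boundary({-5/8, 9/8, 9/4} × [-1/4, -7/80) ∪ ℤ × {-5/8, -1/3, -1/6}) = (ℤ × {-5/8, -1/3, -1/6}) ∪ ({-5/8, 9/8, 9/4} × [-1/4, -7/80])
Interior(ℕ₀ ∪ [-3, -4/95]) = ((-3, -4/95) \ ℕ₀ \ (-3, -4/95)) ∪ (ℕ₀ \ ({-3, -4/95} ∪ (ℕ₀ \ (-3, -4/95))))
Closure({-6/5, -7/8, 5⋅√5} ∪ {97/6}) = {-6/5, -7/8, 97/6, 5⋅√5}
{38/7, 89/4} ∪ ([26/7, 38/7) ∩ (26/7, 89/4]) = (26/7, 38/7] ∪ {89/4}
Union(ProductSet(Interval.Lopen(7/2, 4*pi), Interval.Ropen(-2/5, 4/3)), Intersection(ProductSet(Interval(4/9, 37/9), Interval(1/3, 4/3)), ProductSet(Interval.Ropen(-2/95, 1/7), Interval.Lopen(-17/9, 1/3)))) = ProductSet(Interval.Lopen(7/2, 4*pi), Interval.Ropen(-2/5, 4/3))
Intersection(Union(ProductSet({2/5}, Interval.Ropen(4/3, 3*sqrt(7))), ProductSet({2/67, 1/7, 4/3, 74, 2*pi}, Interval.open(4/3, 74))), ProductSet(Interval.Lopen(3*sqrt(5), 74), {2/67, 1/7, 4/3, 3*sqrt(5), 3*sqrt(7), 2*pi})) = ProductSet({74}, {3*sqrt(5), 3*sqrt(7), 2*pi})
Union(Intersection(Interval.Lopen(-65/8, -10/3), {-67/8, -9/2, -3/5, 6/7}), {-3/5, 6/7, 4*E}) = {-9/2, -3/5, 6/7, 4*E}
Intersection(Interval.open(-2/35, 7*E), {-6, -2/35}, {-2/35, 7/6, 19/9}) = EmptySet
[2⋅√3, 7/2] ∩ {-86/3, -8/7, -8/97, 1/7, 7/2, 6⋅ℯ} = {7/2}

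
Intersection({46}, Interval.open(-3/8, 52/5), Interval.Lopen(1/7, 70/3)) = EmptySet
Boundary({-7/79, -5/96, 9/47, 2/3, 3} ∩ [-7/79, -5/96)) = {-7/79}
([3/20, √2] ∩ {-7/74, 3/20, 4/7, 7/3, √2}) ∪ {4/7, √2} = {3/20, 4/7, √2}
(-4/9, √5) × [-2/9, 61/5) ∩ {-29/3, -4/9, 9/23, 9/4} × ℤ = {9/23} × {0, 1, …, 12}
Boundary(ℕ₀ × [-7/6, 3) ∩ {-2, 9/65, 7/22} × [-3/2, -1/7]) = ∅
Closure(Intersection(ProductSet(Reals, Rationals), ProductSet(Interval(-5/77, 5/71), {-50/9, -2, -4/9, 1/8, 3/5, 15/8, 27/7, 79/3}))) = ProductSet(Interval(-5/77, 5/71), {-50/9, -2, -4/9, 1/8, 3/5, 15/8, 27/7, 79/3})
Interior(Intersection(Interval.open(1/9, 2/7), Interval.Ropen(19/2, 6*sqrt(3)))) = EmptySet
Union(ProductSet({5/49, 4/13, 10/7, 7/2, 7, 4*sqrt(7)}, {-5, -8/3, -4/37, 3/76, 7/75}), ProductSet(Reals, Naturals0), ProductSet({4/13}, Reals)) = Union(ProductSet({4/13}, Reals), ProductSet({5/49, 4/13, 10/7, 7/2, 7, 4*sqrt(7)}, {-5, -8/3, -4/37, 3/76, 7/75}), ProductSet(Reals, Naturals0))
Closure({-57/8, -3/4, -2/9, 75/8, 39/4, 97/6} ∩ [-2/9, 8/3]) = {-2/9}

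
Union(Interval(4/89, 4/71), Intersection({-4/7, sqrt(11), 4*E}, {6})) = Interval(4/89, 4/71)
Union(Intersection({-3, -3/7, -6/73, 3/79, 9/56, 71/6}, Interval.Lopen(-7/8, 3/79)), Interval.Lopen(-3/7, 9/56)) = Interval(-3/7, 9/56)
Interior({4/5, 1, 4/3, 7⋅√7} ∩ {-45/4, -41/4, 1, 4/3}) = ∅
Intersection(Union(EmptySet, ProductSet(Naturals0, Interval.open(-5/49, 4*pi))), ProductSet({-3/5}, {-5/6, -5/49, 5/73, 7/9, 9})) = EmptySet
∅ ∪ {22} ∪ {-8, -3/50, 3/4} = {-8, -3/50, 3/4, 22}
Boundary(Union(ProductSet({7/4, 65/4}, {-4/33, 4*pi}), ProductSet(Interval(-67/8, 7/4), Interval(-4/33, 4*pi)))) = Union(ProductSet({-67/8, 7/4}, Interval(-4/33, 4*pi)), ProductSet(Union({65/4}, Interval(-67/8, 7/4)), {-4/33, 4*pi}))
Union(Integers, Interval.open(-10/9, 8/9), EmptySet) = Union(Integers, Interval.open(-10/9, 8/9))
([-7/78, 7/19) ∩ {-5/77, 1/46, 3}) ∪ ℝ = ℝ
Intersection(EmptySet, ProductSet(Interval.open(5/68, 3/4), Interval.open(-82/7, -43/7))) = EmptySet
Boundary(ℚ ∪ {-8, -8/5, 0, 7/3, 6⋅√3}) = ℝ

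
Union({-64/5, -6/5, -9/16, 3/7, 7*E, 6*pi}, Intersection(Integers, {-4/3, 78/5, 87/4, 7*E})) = {-64/5, -6/5, -9/16, 3/7, 7*E, 6*pi}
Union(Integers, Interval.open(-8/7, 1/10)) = Union(Integers, Interval.open(-8/7, 1/10))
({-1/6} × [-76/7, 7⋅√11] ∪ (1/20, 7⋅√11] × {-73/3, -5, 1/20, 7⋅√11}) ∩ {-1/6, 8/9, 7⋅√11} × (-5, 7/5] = ({-1/6} × (-5, 7/5]) ∪ ({8/9, 7⋅√11} × {1/20})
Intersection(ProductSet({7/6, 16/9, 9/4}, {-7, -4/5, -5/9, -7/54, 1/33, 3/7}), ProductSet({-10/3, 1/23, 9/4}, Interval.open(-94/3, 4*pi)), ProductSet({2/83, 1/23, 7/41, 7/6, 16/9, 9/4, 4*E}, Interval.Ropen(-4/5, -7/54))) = ProductSet({9/4}, {-4/5, -5/9})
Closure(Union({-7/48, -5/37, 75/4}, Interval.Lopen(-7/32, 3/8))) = Union({75/4}, Interval(-7/32, 3/8))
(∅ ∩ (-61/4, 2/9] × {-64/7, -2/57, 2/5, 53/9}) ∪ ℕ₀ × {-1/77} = ℕ₀ × {-1/77}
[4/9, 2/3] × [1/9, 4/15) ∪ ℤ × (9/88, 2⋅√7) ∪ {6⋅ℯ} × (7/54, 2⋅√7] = (ℤ × (9/88, 2⋅√7)) ∪ ([4/9, 2/3] × [1/9, 4/15)) ∪ ({6⋅ℯ} × (7/54, 2⋅√7])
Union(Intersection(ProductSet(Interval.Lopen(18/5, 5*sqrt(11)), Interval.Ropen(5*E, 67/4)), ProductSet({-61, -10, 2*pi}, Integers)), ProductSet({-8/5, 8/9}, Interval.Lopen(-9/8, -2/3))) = Union(ProductSet({2*pi}, Range(14, 17, 1)), ProductSet({-8/5, 8/9}, Interval.Lopen(-9/8, -2/3)))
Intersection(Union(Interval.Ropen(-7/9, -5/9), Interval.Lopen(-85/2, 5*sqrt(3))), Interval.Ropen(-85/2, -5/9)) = Interval.open(-85/2, -5/9)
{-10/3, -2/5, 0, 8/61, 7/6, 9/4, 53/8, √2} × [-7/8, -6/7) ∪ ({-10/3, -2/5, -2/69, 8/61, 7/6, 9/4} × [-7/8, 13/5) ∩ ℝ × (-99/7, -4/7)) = ({-10/3, -2/5, -2/69, 8/61, 7/6, 9/4} × [-7/8, -4/7)) ∪ ({-10/3, -2/5, 0, 8/61, 7/6, 9/4, 53/8, √2} × [-7/8, -6/7))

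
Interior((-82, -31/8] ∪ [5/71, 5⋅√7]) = (-82, -31/8) ∪ (5/71, 5⋅√7)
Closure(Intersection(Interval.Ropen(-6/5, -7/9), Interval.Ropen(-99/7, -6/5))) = EmptySet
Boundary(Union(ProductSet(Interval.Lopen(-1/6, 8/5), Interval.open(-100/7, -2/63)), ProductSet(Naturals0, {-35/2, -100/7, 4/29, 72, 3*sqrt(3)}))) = Union(ProductSet({-1/6, 8/5}, Interval(-100/7, -2/63)), ProductSet(Interval(-1/6, 8/5), {-100/7, -2/63}), ProductSet(Union(Complement(Naturals0, Interval.open(-1/6, 8/5)), Naturals0), {-35/2, -100/7, 4/29, 72, 3*sqrt(3)}))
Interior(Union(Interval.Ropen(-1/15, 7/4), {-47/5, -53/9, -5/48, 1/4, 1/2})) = Interval.open(-1/15, 7/4)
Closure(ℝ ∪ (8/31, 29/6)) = (-∞, ∞)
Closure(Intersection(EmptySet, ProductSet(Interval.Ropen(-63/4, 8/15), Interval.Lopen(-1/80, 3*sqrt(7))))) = EmptySet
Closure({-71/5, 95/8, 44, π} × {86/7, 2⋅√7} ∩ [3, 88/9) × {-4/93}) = ∅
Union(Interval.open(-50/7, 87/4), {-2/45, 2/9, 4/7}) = Interval.open(-50/7, 87/4)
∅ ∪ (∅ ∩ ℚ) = ∅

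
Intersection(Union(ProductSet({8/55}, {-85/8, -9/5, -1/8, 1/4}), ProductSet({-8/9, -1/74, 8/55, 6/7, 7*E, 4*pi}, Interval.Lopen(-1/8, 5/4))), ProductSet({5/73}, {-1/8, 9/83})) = EmptySet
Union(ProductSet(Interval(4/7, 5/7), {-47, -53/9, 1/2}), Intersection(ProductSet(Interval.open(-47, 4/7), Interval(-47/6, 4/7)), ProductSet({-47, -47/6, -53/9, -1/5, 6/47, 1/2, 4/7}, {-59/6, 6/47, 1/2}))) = Union(ProductSet({-47/6, -53/9, -1/5, 6/47, 1/2}, {6/47, 1/2}), ProductSet(Interval(4/7, 5/7), {-47, -53/9, 1/2}))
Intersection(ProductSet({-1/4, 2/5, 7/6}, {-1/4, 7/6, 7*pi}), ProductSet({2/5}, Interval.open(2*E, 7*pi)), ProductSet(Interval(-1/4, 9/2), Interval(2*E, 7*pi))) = EmptySet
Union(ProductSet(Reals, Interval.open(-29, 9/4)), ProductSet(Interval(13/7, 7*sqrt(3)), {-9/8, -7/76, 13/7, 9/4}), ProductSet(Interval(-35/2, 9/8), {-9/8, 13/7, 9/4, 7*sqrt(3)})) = Union(ProductSet(Interval(-35/2, 9/8), {-9/8, 13/7, 9/4, 7*sqrt(3)}), ProductSet(Interval(13/7, 7*sqrt(3)), {-9/8, -7/76, 13/7, 9/4}), ProductSet(Reals, Interval.open(-29, 9/4)))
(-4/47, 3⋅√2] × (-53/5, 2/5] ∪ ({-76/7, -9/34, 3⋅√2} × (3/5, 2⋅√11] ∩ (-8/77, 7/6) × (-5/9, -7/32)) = (-4/47, 3⋅√2] × (-53/5, 2/5]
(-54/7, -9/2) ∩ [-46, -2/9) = (-54/7, -9/2)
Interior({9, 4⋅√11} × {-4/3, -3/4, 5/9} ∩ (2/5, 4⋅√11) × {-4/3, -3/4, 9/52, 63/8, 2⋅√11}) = ∅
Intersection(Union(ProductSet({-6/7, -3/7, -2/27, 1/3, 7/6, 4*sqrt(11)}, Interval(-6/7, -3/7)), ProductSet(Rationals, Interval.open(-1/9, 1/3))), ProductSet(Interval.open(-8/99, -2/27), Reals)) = ProductSet(Intersection(Interval.open(-8/99, -2/27), Rationals), Interval.open(-1/9, 1/3))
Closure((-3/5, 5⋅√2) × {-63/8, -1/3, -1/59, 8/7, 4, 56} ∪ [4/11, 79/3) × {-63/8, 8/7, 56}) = ([4/11, 79/3] × {-63/8, 8/7, 56}) ∪ ([-3/5, 5⋅√2] × {-63/8, -1/3, -1/59, 8/7, 4, 56})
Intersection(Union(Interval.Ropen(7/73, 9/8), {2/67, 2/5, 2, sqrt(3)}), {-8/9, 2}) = {2}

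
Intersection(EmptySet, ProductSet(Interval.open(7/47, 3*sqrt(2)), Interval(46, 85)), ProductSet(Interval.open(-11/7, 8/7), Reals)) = EmptySet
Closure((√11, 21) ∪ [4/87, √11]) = [4/87, 21]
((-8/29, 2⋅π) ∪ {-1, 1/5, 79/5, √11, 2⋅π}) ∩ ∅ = ∅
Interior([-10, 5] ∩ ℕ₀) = ∅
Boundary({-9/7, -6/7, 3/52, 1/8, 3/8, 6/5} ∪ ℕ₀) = {-9/7, -6/7, 3/52, 1/8, 3/8, 6/5} ∪ ℕ₀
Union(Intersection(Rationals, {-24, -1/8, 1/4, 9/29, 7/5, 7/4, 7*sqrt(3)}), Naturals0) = Union({-24, -1/8, 1/4, 9/29, 7/5, 7/4}, Naturals0)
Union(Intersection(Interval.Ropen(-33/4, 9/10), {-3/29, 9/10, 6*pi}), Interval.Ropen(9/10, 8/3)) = Union({-3/29}, Interval.Ropen(9/10, 8/3))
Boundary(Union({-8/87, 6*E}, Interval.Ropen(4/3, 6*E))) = {-8/87, 4/3, 6*E}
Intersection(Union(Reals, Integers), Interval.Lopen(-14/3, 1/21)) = Interval.Lopen(-14/3, 1/21)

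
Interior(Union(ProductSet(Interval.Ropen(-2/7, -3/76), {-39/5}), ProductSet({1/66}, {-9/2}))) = EmptySet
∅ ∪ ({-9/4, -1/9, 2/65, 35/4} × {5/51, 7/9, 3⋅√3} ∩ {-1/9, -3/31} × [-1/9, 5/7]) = {-1/9} × {5/51}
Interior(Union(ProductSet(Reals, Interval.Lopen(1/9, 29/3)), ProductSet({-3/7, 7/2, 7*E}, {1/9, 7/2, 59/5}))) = ProductSet(Reals, Interval.open(1/9, 29/3))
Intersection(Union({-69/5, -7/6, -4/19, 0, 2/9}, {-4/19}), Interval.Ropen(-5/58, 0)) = EmptySet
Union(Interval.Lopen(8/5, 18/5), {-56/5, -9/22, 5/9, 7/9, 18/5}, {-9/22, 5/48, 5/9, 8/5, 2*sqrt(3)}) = Union({-56/5, -9/22, 5/48, 5/9, 7/9}, Interval(8/5, 18/5))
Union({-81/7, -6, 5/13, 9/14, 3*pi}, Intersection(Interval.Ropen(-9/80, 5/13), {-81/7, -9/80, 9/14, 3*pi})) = {-81/7, -6, -9/80, 5/13, 9/14, 3*pi}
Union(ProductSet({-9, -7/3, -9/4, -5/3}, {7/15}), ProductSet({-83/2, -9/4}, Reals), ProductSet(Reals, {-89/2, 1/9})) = Union(ProductSet({-83/2, -9/4}, Reals), ProductSet({-9, -7/3, -9/4, -5/3}, {7/15}), ProductSet(Reals, {-89/2, 1/9}))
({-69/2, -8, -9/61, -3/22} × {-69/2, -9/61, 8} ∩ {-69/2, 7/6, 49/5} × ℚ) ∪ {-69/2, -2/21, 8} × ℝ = {-69/2, -2/21, 8} × ℝ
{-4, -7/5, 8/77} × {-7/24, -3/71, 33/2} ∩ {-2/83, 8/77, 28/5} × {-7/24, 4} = {8/77} × {-7/24}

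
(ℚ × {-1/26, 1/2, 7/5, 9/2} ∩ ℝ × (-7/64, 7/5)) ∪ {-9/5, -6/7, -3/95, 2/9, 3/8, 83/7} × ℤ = (ℚ × {-1/26, 1/2}) ∪ ({-9/5, -6/7, -3/95, 2/9, 3/8, 83/7} × ℤ)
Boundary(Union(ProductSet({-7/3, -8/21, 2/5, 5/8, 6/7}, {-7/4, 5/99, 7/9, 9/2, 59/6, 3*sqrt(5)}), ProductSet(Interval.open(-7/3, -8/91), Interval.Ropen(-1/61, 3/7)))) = Union(ProductSet({-7/3, -8/91}, Interval(-1/61, 3/7)), ProductSet({-7/3, 2/5, 5/8, 6/7}, {-7/4, 5/99, 7/9, 9/2, 59/6, 3*sqrt(5)}), ProductSet({-7/3, -8/21, 2/5, 5/8, 6/7}, {-7/4, 7/9, 9/2, 59/6, 3*sqrt(5)}), ProductSet(Interval(-7/3, -8/91), {-1/61, 3/7}))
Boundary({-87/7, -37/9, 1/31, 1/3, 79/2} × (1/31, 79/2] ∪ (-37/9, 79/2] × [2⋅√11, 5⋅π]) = ({-87/7, -37/9, 79/2} × [1/31, 79/2]) ∪ ([-37/9, 79/2] × {2⋅√11, 5⋅π}) ∪ ({-87/7, -37/9, 1/31, 1/3, 79/2} × ([1/31, 2⋅√11] ∪ [5⋅π, 79/2]))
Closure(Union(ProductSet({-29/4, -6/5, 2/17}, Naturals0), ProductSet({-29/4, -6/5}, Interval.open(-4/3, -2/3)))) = Union(ProductSet({-29/4, -6/5}, Interval(-4/3, -2/3)), ProductSet({-29/4, -6/5, 2/17}, Naturals0))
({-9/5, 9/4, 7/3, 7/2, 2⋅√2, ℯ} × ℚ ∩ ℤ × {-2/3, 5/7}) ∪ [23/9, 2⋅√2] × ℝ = [23/9, 2⋅√2] × ℝ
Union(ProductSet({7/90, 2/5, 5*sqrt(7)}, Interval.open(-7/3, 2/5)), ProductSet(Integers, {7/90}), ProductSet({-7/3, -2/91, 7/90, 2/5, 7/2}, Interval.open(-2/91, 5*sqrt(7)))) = Union(ProductSet({7/90, 2/5, 5*sqrt(7)}, Interval.open(-7/3, 2/5)), ProductSet({-7/3, -2/91, 7/90, 2/5, 7/2}, Interval.open(-2/91, 5*sqrt(7))), ProductSet(Integers, {7/90}))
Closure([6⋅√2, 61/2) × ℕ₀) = [6⋅√2, 61/2] × ℕ₀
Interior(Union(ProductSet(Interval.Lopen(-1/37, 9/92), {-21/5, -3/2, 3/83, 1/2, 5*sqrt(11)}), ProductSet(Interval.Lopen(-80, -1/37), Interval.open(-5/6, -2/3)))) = ProductSet(Interval.open(-80, -1/37), Interval.open(-5/6, -2/3))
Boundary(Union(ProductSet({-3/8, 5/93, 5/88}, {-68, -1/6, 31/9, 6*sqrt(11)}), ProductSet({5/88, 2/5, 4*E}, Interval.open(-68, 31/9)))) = Union(ProductSet({-3/8, 5/93, 5/88}, {-68, -1/6, 31/9, 6*sqrt(11)}), ProductSet({5/88, 2/5, 4*E}, Interval(-68, 31/9)))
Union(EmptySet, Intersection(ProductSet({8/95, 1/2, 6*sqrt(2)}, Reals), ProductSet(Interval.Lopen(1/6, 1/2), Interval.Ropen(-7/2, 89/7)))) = ProductSet({1/2}, Interval.Ropen(-7/2, 89/7))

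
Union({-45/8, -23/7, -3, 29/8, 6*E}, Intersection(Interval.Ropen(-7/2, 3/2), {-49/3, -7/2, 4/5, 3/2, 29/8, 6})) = {-45/8, -7/2, -23/7, -3, 4/5, 29/8, 6*E}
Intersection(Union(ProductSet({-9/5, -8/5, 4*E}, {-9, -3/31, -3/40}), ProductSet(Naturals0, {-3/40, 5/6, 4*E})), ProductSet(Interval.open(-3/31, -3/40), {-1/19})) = EmptySet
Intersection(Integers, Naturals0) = Naturals0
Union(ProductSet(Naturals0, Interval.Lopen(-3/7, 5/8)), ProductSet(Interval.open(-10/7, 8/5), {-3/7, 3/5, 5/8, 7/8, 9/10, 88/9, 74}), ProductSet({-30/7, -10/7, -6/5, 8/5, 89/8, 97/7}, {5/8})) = Union(ProductSet({-30/7, -10/7, -6/5, 8/5, 89/8, 97/7}, {5/8}), ProductSet(Interval.open(-10/7, 8/5), {-3/7, 3/5, 5/8, 7/8, 9/10, 88/9, 74}), ProductSet(Naturals0, Interval.Lopen(-3/7, 5/8)))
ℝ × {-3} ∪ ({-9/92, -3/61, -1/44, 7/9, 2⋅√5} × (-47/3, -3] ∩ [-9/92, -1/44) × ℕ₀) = ℝ × {-3}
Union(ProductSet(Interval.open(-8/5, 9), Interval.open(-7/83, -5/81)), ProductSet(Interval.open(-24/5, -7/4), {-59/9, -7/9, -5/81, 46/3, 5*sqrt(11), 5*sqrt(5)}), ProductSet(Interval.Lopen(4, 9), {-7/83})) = Union(ProductSet(Interval.open(-24/5, -7/4), {-59/9, -7/9, -5/81, 46/3, 5*sqrt(11), 5*sqrt(5)}), ProductSet(Interval.open(-8/5, 9), Interval.open(-7/83, -5/81)), ProductSet(Interval.Lopen(4, 9), {-7/83}))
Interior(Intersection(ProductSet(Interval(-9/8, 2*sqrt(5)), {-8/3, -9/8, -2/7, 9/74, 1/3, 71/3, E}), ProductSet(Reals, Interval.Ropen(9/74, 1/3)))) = EmptySet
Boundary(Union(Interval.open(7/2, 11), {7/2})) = {7/2, 11}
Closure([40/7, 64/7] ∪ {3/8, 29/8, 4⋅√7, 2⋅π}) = {3/8, 29/8, 4⋅√7} ∪ [40/7, 64/7]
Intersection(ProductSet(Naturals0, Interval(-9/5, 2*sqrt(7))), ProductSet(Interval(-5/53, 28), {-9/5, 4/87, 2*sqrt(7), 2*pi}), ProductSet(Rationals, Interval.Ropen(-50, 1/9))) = ProductSet(Range(0, 29, 1), {-9/5, 4/87})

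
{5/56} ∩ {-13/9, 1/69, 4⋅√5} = ∅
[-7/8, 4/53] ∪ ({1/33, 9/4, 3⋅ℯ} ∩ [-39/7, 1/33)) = [-7/8, 4/53]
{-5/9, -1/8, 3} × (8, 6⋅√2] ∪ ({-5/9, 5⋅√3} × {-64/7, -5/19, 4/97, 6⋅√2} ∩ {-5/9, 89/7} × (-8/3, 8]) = ({-5/9} × {-5/19, 4/97}) ∪ ({-5/9, -1/8, 3} × (8, 6⋅√2])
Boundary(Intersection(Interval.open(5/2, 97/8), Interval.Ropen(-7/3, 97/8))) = {5/2, 97/8}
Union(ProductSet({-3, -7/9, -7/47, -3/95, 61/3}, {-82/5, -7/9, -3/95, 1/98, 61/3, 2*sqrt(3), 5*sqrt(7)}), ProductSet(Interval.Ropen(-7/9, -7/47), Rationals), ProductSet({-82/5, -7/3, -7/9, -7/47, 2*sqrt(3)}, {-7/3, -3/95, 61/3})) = Union(ProductSet({-82/5, -7/3, -7/9, -7/47, 2*sqrt(3)}, {-7/3, -3/95, 61/3}), ProductSet({-3, -7/9, -7/47, -3/95, 61/3}, {-82/5, -7/9, -3/95, 1/98, 61/3, 2*sqrt(3), 5*sqrt(7)}), ProductSet(Interval.Ropen(-7/9, -7/47), Rationals))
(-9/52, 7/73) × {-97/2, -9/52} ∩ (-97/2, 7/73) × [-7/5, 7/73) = (-9/52, 7/73) × {-9/52}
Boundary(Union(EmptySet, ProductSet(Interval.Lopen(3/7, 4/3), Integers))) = ProductSet(Interval(3/7, 4/3), Integers)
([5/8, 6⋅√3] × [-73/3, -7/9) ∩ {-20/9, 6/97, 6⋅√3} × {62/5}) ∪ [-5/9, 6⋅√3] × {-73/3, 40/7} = [-5/9, 6⋅√3] × {-73/3, 40/7}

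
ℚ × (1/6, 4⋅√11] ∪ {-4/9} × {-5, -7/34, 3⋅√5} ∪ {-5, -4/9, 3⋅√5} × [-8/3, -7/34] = ({-4/9} × {-5, -7/34, 3⋅√5}) ∪ (ℚ × (1/6, 4⋅√11]) ∪ ({-5, -4/9, 3⋅√5} × [-8/3, -7/34])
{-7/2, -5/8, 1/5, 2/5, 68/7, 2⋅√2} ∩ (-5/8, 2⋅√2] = {1/5, 2/5, 2⋅√2}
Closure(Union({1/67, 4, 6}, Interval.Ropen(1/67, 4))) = Union({6}, Interval(1/67, 4))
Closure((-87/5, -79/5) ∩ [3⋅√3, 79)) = ∅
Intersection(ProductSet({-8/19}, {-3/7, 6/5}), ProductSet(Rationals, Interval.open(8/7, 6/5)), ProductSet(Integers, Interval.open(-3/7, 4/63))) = EmptySet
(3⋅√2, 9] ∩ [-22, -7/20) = ∅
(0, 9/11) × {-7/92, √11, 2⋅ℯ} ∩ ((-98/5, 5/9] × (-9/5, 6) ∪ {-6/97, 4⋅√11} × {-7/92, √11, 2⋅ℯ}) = (0, 5/9] × {-7/92, √11, 2⋅ℯ}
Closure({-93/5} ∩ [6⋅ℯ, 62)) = ∅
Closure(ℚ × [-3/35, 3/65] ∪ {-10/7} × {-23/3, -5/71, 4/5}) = ({-10/7} × {-23/3, -5/71, 4/5}) ∪ (ℝ × [-3/35, 3/65])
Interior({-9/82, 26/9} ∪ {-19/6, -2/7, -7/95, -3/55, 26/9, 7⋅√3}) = ∅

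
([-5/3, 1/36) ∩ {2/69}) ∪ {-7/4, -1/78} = {-7/4, -1/78}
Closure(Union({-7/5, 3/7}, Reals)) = Reals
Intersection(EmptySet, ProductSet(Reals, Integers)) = EmptySet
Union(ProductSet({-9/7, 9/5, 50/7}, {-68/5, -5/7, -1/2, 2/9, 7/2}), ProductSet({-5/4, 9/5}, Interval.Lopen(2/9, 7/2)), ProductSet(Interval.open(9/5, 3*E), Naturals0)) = Union(ProductSet({-5/4, 9/5}, Interval.Lopen(2/9, 7/2)), ProductSet({-9/7, 9/5, 50/7}, {-68/5, -5/7, -1/2, 2/9, 7/2}), ProductSet(Interval.open(9/5, 3*E), Naturals0))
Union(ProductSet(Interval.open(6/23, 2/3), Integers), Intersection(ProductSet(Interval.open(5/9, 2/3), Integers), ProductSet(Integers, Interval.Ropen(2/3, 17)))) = ProductSet(Interval.open(6/23, 2/3), Integers)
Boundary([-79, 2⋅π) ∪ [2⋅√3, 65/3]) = {-79, 65/3}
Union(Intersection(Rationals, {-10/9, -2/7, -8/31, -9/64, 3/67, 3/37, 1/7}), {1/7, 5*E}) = {-10/9, -2/7, -8/31, -9/64, 3/67, 3/37, 1/7, 5*E}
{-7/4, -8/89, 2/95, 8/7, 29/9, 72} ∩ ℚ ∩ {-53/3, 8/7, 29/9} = {8/7, 29/9}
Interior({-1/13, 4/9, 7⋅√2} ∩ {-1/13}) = ∅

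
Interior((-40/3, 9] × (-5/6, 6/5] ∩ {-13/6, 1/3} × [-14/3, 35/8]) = ∅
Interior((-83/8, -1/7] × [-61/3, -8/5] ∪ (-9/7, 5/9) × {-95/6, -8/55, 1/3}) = (-83/8, -1/7) × (-61/3, -8/5)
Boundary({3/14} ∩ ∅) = ∅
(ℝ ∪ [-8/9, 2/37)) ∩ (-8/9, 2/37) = (-8/9, 2/37)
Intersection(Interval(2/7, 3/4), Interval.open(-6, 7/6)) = Interval(2/7, 3/4)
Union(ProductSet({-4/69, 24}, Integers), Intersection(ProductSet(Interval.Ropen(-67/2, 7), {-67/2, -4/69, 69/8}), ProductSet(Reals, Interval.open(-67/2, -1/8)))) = ProductSet({-4/69, 24}, Integers)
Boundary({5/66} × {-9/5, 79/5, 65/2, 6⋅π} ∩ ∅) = ∅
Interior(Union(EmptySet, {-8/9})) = EmptySet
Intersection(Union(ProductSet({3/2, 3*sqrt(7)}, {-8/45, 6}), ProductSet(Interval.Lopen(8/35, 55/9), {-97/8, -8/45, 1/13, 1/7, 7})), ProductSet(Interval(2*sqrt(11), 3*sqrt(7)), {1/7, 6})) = ProductSet({3*sqrt(7)}, {6})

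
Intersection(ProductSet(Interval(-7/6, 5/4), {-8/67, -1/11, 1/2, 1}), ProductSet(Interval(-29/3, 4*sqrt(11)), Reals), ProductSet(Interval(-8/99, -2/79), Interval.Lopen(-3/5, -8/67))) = ProductSet(Interval(-8/99, -2/79), {-8/67})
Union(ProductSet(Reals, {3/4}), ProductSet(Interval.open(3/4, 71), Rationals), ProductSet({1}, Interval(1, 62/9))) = Union(ProductSet({1}, Interval(1, 62/9)), ProductSet(Interval.open(3/4, 71), Rationals), ProductSet(Reals, {3/4}))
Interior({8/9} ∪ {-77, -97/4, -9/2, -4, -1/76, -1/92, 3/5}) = ∅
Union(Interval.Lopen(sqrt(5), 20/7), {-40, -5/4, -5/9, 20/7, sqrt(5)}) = Union({-40, -5/4, -5/9}, Interval(sqrt(5), 20/7))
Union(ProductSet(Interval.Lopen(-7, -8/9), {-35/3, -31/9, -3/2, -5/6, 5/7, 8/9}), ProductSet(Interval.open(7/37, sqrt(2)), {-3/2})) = Union(ProductSet(Interval.Lopen(-7, -8/9), {-35/3, -31/9, -3/2, -5/6, 5/7, 8/9}), ProductSet(Interval.open(7/37, sqrt(2)), {-3/2}))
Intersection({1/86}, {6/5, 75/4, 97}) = EmptySet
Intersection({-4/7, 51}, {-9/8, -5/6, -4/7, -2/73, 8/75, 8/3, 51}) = {-4/7, 51}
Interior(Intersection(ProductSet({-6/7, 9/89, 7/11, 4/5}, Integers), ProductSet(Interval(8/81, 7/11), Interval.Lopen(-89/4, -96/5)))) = EmptySet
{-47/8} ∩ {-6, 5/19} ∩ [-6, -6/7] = ∅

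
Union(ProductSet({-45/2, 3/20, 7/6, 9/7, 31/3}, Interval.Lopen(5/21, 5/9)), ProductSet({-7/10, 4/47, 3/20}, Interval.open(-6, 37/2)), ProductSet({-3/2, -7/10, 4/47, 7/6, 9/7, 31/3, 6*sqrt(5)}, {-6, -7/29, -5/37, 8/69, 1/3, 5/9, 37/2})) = Union(ProductSet({-7/10, 4/47, 3/20}, Interval.open(-6, 37/2)), ProductSet({-45/2, 3/20, 7/6, 9/7, 31/3}, Interval.Lopen(5/21, 5/9)), ProductSet({-3/2, -7/10, 4/47, 7/6, 9/7, 31/3, 6*sqrt(5)}, {-6, -7/29, -5/37, 8/69, 1/3, 5/9, 37/2}))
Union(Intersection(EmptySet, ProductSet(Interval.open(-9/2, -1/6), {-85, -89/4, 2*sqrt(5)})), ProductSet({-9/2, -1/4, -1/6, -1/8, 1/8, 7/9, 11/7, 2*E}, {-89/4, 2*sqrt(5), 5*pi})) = ProductSet({-9/2, -1/4, -1/6, -1/8, 1/8, 7/9, 11/7, 2*E}, {-89/4, 2*sqrt(5), 5*pi})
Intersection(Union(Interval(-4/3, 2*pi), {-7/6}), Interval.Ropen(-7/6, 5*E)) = Interval(-7/6, 2*pi)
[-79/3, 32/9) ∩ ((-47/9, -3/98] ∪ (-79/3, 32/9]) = (-79/3, 32/9)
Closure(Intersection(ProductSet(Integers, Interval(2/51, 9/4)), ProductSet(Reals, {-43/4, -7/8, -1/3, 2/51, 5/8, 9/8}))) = ProductSet(Integers, {2/51, 5/8, 9/8})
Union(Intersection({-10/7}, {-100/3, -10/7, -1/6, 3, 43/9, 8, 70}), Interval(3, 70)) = Union({-10/7}, Interval(3, 70))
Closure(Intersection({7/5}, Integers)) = EmptySet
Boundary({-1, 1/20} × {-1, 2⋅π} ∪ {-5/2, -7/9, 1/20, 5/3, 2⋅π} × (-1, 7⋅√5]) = ({-1, 1/20} × {-1, 2⋅π}) ∪ ({-5/2, -7/9, 1/20, 5/3, 2⋅π} × [-1, 7⋅√5])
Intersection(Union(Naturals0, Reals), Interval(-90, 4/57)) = Interval(-90, 4/57)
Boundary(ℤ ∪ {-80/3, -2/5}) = ℤ ∪ {-80/3, -2/5}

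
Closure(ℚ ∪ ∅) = ℝ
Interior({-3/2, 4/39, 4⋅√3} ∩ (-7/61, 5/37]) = ∅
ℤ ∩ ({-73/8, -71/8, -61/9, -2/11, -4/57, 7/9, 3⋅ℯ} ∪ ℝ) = ℤ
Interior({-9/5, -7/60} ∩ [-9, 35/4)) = ∅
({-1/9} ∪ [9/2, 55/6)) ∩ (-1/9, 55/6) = [9/2, 55/6)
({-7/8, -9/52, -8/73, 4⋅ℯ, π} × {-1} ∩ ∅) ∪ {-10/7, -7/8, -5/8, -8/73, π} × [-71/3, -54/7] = {-10/7, -7/8, -5/8, -8/73, π} × [-71/3, -54/7]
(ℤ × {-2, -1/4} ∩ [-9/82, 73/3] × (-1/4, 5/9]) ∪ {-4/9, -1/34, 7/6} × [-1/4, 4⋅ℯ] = {-4/9, -1/34, 7/6} × [-1/4, 4⋅ℯ]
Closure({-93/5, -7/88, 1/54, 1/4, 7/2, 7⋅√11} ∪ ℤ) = ℤ ∪ {-93/5, -7/88, 1/54, 1/4, 7/2, 7⋅√11}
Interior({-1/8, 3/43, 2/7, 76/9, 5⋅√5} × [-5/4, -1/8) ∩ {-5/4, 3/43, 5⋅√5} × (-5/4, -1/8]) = ∅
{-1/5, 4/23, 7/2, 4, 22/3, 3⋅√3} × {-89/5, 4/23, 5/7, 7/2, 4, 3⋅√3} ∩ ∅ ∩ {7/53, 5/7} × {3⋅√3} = ∅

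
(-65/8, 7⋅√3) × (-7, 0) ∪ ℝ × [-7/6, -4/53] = (ℝ × [-7/6, -4/53]) ∪ ((-65/8, 7⋅√3) × (-7, 0))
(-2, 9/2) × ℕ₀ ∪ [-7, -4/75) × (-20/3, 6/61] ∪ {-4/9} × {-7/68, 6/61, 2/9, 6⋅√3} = ((-2, 9/2) × ℕ₀) ∪ ([-7, -4/75) × (-20/3, 6/61]) ∪ ({-4/9} × {-7/68, 6/61, 2/9, 6⋅√3})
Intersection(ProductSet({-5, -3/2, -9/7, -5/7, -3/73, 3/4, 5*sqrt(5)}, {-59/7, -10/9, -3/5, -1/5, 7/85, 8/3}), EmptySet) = EmptySet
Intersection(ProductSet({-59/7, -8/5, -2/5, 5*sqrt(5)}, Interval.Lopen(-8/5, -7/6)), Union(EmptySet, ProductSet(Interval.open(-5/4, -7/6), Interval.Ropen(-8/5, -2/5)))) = EmptySet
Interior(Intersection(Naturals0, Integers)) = EmptySet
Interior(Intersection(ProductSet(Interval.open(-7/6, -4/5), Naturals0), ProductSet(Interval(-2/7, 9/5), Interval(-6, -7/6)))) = EmptySet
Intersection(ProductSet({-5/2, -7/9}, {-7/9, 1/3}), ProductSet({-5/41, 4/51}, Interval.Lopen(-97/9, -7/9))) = EmptySet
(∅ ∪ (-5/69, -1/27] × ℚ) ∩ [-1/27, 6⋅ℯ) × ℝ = {-1/27} × ℚ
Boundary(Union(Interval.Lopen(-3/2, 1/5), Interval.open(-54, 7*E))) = {-54, 7*E}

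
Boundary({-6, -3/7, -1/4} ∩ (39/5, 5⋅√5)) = ∅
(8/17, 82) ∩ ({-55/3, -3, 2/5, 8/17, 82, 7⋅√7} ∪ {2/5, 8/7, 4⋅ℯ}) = {8/7, 7⋅√7, 4⋅ℯ}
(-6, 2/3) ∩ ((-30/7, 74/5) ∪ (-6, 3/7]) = (-6, 2/3)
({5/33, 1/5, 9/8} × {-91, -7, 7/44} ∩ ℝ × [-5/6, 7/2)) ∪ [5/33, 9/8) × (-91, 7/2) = ({5/33, 1/5, 9/8} × {7/44}) ∪ ([5/33, 9/8) × (-91, 7/2))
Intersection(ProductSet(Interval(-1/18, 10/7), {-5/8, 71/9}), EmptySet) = EmptySet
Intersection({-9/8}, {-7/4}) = EmptySet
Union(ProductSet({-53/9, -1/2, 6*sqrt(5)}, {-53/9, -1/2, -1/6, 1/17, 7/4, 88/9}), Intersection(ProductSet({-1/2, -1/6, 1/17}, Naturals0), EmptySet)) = ProductSet({-53/9, -1/2, 6*sqrt(5)}, {-53/9, -1/2, -1/6, 1/17, 7/4, 88/9})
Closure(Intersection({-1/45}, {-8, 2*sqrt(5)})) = EmptySet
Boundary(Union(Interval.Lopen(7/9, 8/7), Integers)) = Union(Complement(Integers, Interval.open(7/9, 8/7)), {7/9, 8/7})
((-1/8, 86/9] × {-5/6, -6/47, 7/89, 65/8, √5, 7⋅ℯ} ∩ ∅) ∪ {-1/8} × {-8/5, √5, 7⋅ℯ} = {-1/8} × {-8/5, √5, 7⋅ℯ}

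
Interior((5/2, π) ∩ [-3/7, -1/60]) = ∅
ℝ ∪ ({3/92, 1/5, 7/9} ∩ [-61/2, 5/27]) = ℝ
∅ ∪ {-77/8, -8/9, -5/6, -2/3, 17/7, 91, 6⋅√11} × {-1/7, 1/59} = {-77/8, -8/9, -5/6, -2/3, 17/7, 91, 6⋅√11} × {-1/7, 1/59}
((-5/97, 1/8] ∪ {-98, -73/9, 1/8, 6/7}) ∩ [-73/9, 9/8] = {-73/9, 6/7} ∪ (-5/97, 1/8]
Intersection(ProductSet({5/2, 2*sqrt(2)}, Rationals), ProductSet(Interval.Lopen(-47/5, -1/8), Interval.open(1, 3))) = EmptySet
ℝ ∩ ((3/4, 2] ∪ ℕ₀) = ℕ₀ ∪ (3/4, 2]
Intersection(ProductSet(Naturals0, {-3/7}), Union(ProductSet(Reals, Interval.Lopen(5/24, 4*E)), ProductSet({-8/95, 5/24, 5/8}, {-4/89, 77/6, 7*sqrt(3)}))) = EmptySet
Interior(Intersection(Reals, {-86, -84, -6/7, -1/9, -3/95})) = EmptySet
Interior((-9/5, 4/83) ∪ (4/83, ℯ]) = (-9/5, 4/83) ∪ (4/83, ℯ)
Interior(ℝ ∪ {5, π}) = ℝ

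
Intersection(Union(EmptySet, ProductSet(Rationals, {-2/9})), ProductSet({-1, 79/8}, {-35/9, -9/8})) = EmptySet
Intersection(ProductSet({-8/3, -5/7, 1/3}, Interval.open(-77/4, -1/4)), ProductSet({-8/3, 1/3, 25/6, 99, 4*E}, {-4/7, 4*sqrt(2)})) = ProductSet({-8/3, 1/3}, {-4/7})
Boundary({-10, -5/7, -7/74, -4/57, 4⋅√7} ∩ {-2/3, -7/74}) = {-7/74}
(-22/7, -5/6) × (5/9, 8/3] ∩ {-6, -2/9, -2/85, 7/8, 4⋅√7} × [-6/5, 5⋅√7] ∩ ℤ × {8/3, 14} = ∅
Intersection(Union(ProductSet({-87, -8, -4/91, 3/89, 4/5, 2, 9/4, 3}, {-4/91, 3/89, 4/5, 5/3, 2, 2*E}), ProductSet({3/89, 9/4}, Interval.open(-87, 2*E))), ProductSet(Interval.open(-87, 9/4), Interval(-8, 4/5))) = Union(ProductSet({3/89}, Interval(-8, 4/5)), ProductSet({-8, -4/91, 3/89, 4/5, 2}, {-4/91, 3/89, 4/5}))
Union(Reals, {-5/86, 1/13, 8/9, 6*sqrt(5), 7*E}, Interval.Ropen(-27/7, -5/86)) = Interval(-oo, oo)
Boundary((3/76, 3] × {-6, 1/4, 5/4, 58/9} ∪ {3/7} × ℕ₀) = ({3/7} × ℕ₀) ∪ ([3/76, 3] × {-6, 1/4, 5/4, 58/9})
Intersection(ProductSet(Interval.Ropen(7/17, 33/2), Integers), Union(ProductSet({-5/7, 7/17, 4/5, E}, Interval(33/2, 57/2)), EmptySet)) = ProductSet({7/17, 4/5, E}, Range(17, 29, 1))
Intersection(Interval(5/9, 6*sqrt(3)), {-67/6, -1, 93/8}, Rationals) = EmptySet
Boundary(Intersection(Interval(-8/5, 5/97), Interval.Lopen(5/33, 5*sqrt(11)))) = EmptySet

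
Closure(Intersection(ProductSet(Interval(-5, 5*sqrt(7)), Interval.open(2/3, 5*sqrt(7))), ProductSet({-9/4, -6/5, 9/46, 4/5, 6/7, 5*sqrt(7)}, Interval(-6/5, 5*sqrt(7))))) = ProductSet({-9/4, -6/5, 9/46, 4/5, 6/7, 5*sqrt(7)}, Interval(2/3, 5*sqrt(7)))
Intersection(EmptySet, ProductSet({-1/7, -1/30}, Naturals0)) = EmptySet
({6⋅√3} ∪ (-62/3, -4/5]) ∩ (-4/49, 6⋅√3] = {6⋅√3}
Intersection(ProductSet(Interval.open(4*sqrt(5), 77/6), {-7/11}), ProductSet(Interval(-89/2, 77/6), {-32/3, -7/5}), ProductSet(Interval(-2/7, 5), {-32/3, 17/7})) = EmptySet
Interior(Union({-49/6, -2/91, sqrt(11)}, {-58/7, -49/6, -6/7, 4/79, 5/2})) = EmptySet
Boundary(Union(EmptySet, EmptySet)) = EmptySet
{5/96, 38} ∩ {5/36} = ∅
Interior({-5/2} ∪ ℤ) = ∅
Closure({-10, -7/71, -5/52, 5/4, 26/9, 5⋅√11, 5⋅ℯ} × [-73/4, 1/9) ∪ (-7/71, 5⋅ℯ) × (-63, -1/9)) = ({-7/71, 5⋅ℯ} × [-63, -1/9]) ∪ ([-7/71, 5⋅ℯ] × {-63, -1/9}) ∪ ((-7/71, 5⋅ℯ) × (-63, -1/9)) ∪ ({-10, -7/71, -5/52, 5/4, 26/9, 5⋅√11, 5⋅ℯ} × [-73/4, 1/9])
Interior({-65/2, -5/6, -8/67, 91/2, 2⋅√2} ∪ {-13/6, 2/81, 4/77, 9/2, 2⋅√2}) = ∅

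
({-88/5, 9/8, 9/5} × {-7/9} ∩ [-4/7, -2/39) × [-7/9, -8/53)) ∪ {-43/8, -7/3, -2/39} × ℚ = {-43/8, -7/3, -2/39} × ℚ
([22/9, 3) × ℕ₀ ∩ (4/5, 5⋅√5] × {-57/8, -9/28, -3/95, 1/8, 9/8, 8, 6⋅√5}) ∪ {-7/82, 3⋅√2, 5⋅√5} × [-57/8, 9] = ([22/9, 3) × {8}) ∪ ({-7/82, 3⋅√2, 5⋅√5} × [-57/8, 9])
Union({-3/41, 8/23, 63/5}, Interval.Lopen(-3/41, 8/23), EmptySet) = Union({63/5}, Interval(-3/41, 8/23))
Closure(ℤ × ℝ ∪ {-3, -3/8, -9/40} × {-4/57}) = (ℤ × ℝ) ∪ ({-3, -3/8, -9/40} × {-4/57})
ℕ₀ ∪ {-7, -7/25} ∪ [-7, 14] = [-7, 14] ∪ ℕ₀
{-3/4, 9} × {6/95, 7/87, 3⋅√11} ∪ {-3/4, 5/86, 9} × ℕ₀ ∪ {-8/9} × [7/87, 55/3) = ({-3/4, 5/86, 9} × ℕ₀) ∪ ({-8/9} × [7/87, 55/3)) ∪ ({-3/4, 9} × {6/95, 7/87, 3⋅√11})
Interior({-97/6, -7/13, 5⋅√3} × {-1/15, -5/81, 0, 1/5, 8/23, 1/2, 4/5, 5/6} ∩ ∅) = ∅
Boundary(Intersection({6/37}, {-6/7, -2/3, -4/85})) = EmptySet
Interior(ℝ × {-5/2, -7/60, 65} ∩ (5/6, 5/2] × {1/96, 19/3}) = ∅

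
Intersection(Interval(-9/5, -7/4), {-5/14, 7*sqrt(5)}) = EmptySet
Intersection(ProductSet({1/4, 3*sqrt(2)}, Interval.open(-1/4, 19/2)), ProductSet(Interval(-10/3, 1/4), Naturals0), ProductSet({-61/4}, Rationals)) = EmptySet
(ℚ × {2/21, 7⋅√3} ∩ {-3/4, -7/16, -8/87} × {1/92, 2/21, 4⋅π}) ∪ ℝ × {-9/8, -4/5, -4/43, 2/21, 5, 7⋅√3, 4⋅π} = ℝ × {-9/8, -4/5, -4/43, 2/21, 5, 7⋅√3, 4⋅π}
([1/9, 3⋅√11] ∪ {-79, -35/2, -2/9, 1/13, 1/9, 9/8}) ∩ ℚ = {-79, -35/2, -2/9, 1/13} ∪ (ℚ ∩ [1/9, 3⋅√11])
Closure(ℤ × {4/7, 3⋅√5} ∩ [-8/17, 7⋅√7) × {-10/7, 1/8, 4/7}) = {0, 1, …, 18} × {4/7}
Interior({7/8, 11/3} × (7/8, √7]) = ∅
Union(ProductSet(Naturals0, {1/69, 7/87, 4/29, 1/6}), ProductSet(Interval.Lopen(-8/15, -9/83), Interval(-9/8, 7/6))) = Union(ProductSet(Interval.Lopen(-8/15, -9/83), Interval(-9/8, 7/6)), ProductSet(Naturals0, {1/69, 7/87, 4/29, 1/6}))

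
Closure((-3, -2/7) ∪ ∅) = [-3, -2/7]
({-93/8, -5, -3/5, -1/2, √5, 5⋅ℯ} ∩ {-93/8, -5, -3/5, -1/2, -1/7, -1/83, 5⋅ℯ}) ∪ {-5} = {-93/8, -5, -3/5, -1/2, 5⋅ℯ}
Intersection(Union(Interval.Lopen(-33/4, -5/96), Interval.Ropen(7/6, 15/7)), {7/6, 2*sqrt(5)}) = {7/6}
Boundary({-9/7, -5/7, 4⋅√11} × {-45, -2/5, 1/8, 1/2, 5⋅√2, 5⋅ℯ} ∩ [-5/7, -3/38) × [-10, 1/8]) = {-5/7} × {-2/5, 1/8}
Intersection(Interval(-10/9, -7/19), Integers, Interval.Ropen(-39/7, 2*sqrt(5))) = Range(-1, 0, 1)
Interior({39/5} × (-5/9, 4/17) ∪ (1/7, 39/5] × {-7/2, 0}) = ∅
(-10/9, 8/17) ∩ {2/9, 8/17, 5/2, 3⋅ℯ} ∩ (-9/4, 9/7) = {2/9}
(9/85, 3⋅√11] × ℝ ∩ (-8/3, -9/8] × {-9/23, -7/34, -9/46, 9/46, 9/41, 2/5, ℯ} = ∅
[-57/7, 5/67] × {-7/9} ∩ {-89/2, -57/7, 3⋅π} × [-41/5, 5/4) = {-57/7} × {-7/9}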